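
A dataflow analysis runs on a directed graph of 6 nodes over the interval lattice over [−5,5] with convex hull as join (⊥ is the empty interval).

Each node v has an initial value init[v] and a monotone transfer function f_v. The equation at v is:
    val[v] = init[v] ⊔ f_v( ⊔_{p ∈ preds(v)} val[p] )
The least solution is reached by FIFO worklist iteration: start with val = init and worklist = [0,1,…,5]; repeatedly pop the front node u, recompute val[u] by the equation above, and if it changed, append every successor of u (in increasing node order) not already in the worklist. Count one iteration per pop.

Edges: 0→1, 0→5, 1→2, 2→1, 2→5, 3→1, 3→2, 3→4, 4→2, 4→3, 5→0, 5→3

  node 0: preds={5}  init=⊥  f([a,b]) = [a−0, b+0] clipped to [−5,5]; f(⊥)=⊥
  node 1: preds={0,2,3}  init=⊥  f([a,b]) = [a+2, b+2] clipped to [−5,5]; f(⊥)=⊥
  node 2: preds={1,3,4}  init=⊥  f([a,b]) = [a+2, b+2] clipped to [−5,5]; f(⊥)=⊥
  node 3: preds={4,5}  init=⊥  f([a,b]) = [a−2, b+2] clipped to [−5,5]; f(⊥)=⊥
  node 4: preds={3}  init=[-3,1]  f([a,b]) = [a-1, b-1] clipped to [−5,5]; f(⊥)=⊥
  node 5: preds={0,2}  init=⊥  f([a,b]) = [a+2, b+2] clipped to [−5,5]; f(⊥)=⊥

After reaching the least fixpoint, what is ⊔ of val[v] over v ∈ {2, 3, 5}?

Trace (19 dequeues):
  [1] u=0 | in ⊥ | out ⊥ | ==
  [2] u=1 | in ⊥ | out ⊥ | ==
  [3] u=2 | in [-3,1] | out [-1,3] | prev ⊥ | push {1}
  [4] u=3 | in [-3,1] | out [-5,3] | prev ⊥ | push {2}
  [5] u=4 | in [-5,3] | out [-5,2] | prev [-3,1] | push {3}
  [6] u=5 | in [-1,3] | out [1,5] | prev ⊥ | push {0}
  [7] u=1 | in [-5,3] | out [-3,5] | prev ⊥ | push {}
  [8] u=2 | in [-5,5] | out [-3,5] | prev [-1,3] | push {1,5}
  [9] u=3 | in [-5,5] | out [-5,5] | prev [-5,3] | push {2,4}
  [10] u=0 | in [1,5] | out [1,5] | prev ⊥ | push {}
  [11] u=1 | in [-5,5] | out [-3,5] | ==
  [12] u=5 | in [-3,5] | out [-1,5] | prev [1,5] | push {0,3}
  [13] u=2 | in [-5,5] | out [-3,5] | ==
  [14] u=4 | in [-5,5] | out [-5,4] | prev [-5,2] | push {2}
  [15] u=0 | in [-1,5] | out [-1,5] | prev [1,5] | push {1,5}
  [16] u=3 | in [-5,5] | out [-5,5] | ==
  [17] u=2 | in [-5,5] | out [-3,5] | ==
  [18] u=1 | in [-5,5] | out [-3,5] | ==
  [19] u=5 | in [-3,5] | out [-1,5] | ==

Converged values:
  [0] [-1,5]
  [1] [-3,5]
  [2] [-3,5]
  [3] [-5,5]
  [4] [-5,4]
  [5] [-1,5]

[-5,5]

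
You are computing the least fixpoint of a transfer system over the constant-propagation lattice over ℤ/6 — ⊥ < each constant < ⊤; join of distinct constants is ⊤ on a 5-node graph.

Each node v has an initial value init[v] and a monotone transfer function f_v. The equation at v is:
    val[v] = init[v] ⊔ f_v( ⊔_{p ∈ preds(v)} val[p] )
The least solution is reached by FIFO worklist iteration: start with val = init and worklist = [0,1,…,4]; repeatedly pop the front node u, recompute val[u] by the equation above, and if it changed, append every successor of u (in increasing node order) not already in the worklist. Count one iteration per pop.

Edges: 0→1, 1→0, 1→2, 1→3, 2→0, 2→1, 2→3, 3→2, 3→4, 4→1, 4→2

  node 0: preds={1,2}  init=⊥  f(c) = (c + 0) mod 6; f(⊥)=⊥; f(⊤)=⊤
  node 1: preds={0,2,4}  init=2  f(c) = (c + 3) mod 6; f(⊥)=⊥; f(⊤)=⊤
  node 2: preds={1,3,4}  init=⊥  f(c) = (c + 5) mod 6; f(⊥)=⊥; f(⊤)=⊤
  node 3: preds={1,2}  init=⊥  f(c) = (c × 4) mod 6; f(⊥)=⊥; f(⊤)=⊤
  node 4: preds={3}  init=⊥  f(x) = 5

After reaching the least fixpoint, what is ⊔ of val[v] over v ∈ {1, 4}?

⊤

Trace (8 dequeues):
  [1] u=0 | in 2 | out 2 | prev ⊥ | push {}
  [2] u=1 | in 2 | out ⊤ | prev 2 | push {0}
  [3] u=2 | in ⊤ | out ⊤ | prev ⊥ | push {1}
  [4] u=3 | in ⊤ | out ⊤ | prev ⊥ | push {2}
  [5] u=4 | in ⊤ | out 5 | prev ⊥ | push {}
  [6] u=0 | in ⊤ | out ⊤ | prev 2 | push {}
  [7] u=1 | in ⊤ | out ⊤ | ==
  [8] u=2 | in ⊤ | out ⊤ | ==

Converged values:
  [0] ⊤
  [1] ⊤
  [2] ⊤
  [3] ⊤
  [4] 5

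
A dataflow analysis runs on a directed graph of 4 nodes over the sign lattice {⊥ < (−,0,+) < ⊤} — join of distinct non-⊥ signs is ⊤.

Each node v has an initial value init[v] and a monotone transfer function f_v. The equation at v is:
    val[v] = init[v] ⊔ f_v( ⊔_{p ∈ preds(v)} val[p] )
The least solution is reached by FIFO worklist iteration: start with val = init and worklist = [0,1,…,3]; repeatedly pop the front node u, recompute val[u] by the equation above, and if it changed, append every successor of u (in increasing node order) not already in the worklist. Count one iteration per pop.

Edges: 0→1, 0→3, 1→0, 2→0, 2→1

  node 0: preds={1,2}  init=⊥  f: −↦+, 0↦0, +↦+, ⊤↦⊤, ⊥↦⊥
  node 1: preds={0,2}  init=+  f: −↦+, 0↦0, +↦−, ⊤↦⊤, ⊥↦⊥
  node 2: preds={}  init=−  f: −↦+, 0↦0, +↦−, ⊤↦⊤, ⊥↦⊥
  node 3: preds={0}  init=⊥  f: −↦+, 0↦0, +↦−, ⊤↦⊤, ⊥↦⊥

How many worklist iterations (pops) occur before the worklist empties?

5

Iteration log — 5 steps:
  step 1. node 0  ⊔preds=⊤  new=⊤  old=⊥  +wl: 
  step 2. node 1  ⊔preds=⊤  new=⊤  old=+  +wl: 0
  step 3. node 2  ⊔preds=⊥  new=−  stable
  step 4. node 3  ⊔preds=⊤  new=⊤  old=⊥  +wl: 
  step 5. node 0  ⊔preds=⊤  new=⊤  stable

Least fixpoint reached:
  node 0: ⊤
  node 1: ⊤
  node 2: −
  node 3: ⊤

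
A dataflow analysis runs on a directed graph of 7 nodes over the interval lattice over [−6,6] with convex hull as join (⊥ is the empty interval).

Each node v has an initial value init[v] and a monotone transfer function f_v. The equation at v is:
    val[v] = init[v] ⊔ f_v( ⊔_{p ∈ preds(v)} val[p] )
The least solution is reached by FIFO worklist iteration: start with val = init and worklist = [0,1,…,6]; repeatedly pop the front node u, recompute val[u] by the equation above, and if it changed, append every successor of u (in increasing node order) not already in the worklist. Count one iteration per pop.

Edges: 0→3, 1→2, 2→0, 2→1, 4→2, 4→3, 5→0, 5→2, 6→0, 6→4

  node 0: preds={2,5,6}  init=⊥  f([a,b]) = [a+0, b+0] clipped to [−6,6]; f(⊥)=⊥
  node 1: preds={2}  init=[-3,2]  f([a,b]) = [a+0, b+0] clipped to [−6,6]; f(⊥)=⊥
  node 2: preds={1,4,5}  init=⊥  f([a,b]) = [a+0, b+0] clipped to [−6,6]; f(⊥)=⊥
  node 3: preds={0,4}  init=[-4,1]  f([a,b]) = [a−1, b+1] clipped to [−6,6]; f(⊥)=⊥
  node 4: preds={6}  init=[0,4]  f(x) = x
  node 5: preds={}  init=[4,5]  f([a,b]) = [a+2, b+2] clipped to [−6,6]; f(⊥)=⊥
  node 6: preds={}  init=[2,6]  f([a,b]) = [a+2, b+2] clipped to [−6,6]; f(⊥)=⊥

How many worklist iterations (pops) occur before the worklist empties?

Trace (14 dequeues):
  [1] u=0 | in [2,6] | out [2,6] | prev ⊥ | push {}
  [2] u=1 | in ⊥ | out [-3,2] | ==
  [3] u=2 | in [-3,5] | out [-3,5] | prev ⊥ | push {0,1}
  [4] u=3 | in [0,6] | out [-4,6] | prev [-4,1] | push {}
  [5] u=4 | in [2,6] | out [0,6] | prev [0,4] | push {2,3}
  [6] u=5 | in ⊥ | out [4,5] | ==
  [7] u=6 | in ⊥ | out [2,6] | ==
  [8] u=0 | in [-3,6] | out [-3,6] | prev [2,6] | push {}
  [9] u=1 | in [-3,5] | out [-3,5] | prev [-3,2] | push {}
  [10] u=2 | in [-3,6] | out [-3,6] | prev [-3,5] | push {0,1}
  [11] u=3 | in [-3,6] | out [-4,6] | ==
  [12] u=0 | in [-3,6] | out [-3,6] | ==
  [13] u=1 | in [-3,6] | out [-3,6] | prev [-3,5] | push {2}
  [14] u=2 | in [-3,6] | out [-3,6] | ==

Converged values:
  [0] [-3,6]
  [1] [-3,6]
  [2] [-3,6]
  [3] [-4,6]
  [4] [0,6]
  [5] [4,5]
  [6] [2,6]

14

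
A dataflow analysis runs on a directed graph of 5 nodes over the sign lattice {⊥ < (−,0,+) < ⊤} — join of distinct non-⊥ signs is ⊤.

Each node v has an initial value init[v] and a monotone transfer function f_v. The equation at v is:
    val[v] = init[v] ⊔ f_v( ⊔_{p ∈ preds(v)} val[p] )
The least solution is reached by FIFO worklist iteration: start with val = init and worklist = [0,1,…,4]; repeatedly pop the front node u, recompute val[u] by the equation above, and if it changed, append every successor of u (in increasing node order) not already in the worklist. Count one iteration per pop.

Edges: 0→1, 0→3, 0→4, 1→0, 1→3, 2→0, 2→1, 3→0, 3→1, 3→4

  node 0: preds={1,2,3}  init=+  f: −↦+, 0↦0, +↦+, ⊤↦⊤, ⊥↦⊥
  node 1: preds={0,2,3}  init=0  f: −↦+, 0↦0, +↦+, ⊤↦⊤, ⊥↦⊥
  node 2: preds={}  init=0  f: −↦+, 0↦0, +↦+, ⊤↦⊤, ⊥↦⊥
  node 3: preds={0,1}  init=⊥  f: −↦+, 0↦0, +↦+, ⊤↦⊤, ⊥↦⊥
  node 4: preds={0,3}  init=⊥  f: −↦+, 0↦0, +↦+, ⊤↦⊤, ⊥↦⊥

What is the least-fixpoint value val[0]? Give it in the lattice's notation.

Worklist (7 pops):
  #1 pop 0: in=0 → ⊤ (was +); enqueue []
  #2 pop 1: in=⊤ → ⊤ (was 0); enqueue [0]
  #3 pop 2: in=⊥ → 0 (no change)
  #4 pop 3: in=⊤ → ⊤ (was ⊥); enqueue [1]
  #5 pop 4: in=⊤ → ⊤ (was ⊥); enqueue []
  #6 pop 0: in=⊤ → ⊤ (no change)
  #7 pop 1: in=⊤ → ⊤ (no change)

Fixpoint:
  val[0] = ⊤
  val[1] = ⊤
  val[2] = 0
  val[3] = ⊤
  val[4] = ⊤

⊤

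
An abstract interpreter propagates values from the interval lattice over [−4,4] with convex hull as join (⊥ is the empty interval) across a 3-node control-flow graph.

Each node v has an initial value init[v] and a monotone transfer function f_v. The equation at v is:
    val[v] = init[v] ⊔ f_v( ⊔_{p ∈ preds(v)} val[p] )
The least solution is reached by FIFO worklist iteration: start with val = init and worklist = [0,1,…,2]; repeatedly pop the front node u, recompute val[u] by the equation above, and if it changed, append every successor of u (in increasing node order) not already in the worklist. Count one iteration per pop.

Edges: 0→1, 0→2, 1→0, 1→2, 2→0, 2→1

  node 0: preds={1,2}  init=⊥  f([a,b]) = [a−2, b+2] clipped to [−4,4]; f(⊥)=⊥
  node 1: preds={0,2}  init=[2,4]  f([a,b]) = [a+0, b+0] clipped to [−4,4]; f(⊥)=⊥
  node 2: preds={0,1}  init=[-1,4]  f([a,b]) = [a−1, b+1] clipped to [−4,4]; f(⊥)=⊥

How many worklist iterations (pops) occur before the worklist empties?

7

Worklist (7 pops):
  #1 pop 0: in=[-1,4] → [-3,4] (was ⊥); enqueue []
  #2 pop 1: in=[-3,4] → [-3,4] (was [2,4]); enqueue [0]
  #3 pop 2: in=[-3,4] → [-4,4] (was [-1,4]); enqueue [1]
  #4 pop 0: in=[-4,4] → [-4,4] (was [-3,4]); enqueue [2]
  #5 pop 1: in=[-4,4] → [-4,4] (was [-3,4]); enqueue [0]
  #6 pop 2: in=[-4,4] → [-4,4] (no change)
  #7 pop 0: in=[-4,4] → [-4,4] (no change)

Fixpoint:
  val[0] = [-4,4]
  val[1] = [-4,4]
  val[2] = [-4,4]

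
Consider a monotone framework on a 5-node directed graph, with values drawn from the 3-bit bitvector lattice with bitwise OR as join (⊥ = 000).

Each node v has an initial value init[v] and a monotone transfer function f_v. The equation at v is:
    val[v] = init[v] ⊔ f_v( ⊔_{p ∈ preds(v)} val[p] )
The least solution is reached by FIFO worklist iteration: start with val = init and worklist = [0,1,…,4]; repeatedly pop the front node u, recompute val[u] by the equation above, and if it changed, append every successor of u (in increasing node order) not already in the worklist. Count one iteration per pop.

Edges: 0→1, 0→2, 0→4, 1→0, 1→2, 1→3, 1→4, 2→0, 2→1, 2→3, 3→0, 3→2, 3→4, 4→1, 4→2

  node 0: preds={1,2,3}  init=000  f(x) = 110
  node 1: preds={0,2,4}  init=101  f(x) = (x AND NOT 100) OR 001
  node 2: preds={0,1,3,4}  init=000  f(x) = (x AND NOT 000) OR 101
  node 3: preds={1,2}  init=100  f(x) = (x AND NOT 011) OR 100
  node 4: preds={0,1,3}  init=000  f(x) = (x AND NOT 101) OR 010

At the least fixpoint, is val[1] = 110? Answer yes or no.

Iteration log — 8 steps:
  step 1. node 0  ⊔preds=101  new=110  old=000  +wl: 
  step 2. node 1  ⊔preds=110  new=111  old=101  +wl: 0
  step 3. node 2  ⊔preds=111  new=111  old=000  +wl: 1
  step 4. node 3  ⊔preds=111  new=100  stable
  step 5. node 4  ⊔preds=111  new=010  old=000  +wl: 2
  step 6. node 0  ⊔preds=111  new=110  stable
  step 7. node 1  ⊔preds=111  new=111  stable
  step 8. node 2  ⊔preds=111  new=111  stable

Least fixpoint reached:
  node 0: 110
  node 1: 111
  node 2: 111
  node 3: 100
  node 4: 010

no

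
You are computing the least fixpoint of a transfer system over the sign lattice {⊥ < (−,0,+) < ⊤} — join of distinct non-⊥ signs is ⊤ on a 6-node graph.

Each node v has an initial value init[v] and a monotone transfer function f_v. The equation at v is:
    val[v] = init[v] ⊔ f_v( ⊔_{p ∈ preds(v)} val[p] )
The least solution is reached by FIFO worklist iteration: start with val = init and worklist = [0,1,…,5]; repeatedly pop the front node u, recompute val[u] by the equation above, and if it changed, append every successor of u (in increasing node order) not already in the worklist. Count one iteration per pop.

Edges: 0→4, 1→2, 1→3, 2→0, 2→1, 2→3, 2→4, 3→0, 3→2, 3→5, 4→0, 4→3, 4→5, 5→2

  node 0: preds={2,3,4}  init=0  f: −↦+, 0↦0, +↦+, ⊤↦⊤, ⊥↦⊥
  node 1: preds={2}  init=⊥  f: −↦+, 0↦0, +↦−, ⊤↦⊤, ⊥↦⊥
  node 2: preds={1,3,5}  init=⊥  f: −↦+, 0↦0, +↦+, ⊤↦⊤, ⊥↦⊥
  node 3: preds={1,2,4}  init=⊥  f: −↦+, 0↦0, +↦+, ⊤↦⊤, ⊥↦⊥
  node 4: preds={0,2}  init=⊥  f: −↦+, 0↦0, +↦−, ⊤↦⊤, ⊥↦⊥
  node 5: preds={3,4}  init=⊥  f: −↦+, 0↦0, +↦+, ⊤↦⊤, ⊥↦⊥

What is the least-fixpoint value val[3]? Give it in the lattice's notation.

Worklist (15 pops):
  #1 pop 0: in=⊥ → 0 (no change)
  #2 pop 1: in=⊥ → ⊥ (no change)
  #3 pop 2: in=⊥ → ⊥ (no change)
  #4 pop 3: in=⊥ → ⊥ (no change)
  #5 pop 4: in=0 → 0 (was ⊥); enqueue [0,3]
  #6 pop 5: in=0 → 0 (was ⊥); enqueue [2]
  #7 pop 0: in=0 → 0 (no change)
  #8 pop 3: in=0 → 0 (was ⊥); enqueue [0,5]
  #9 pop 2: in=0 → 0 (was ⊥); enqueue [1,3,4]
  #10 pop 0: in=0 → 0 (no change)
  #11 pop 5: in=0 → 0 (no change)
  #12 pop 1: in=0 → 0 (was ⊥); enqueue [2]
  #13 pop 3: in=0 → 0 (no change)
  #14 pop 4: in=0 → 0 (no change)
  #15 pop 2: in=0 → 0 (no change)

Fixpoint:
  val[0] = 0
  val[1] = 0
  val[2] = 0
  val[3] = 0
  val[4] = 0
  val[5] = 0

0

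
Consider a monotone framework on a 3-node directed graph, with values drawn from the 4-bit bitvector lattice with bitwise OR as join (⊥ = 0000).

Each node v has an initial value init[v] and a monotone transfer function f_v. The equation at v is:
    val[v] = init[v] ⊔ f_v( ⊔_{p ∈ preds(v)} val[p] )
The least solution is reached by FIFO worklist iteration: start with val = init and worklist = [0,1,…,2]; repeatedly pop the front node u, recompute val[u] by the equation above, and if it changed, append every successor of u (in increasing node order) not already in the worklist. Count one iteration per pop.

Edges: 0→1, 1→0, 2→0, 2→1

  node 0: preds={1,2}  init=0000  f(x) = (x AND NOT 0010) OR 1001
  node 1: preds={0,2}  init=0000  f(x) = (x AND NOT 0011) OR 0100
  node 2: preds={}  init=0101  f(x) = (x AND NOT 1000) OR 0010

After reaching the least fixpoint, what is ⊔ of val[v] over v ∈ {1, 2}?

1111

Iteration log — 5 steps:
  step 1. node 0  ⊔preds=0101  new=1101  old=0000  +wl: 
  step 2. node 1  ⊔preds=1101  new=1100  old=0000  +wl: 0
  step 3. node 2  ⊔preds=0000  new=0111  old=0101  +wl: 1
  step 4. node 0  ⊔preds=1111  new=1101  stable
  step 5. node 1  ⊔preds=1111  new=1100  stable

Least fixpoint reached:
  node 0: 1101
  node 1: 1100
  node 2: 0111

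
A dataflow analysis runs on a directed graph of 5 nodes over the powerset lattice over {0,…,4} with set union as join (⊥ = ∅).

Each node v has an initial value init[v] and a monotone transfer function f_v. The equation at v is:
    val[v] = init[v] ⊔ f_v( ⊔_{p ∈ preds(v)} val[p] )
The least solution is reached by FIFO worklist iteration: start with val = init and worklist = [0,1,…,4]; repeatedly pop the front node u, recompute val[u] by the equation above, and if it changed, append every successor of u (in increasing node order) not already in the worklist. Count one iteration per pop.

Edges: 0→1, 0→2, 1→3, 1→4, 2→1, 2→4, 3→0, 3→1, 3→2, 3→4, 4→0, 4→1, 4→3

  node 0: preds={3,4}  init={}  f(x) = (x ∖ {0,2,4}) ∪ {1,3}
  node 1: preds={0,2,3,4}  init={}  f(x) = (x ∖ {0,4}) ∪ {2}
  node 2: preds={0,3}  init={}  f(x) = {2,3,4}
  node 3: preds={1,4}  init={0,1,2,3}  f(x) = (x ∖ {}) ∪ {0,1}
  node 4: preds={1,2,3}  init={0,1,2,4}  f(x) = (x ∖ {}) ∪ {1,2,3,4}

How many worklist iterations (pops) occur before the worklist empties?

Worklist (9 pops):
  #1 pop 0: in={0,1,2,3,4} → {1,3} (was {}); enqueue []
  #2 pop 1: in={0,1,2,3,4} → {1,2,3} (was {}); enqueue []
  #3 pop 2: in={0,1,2,3} → {2,3,4} (was {}); enqueue [1]
  #4 pop 3: in={0,1,2,3,4} → {0,1,2,3,4} (was {0,1,2,3}); enqueue [0,2]
  #5 pop 4: in={0,1,2,3,4} → {0,1,2,3,4} (was {0,1,2,4}); enqueue [3]
  #6 pop 1: in={0,1,2,3,4} → {1,2,3} (no change)
  #7 pop 0: in={0,1,2,3,4} → {1,3} (no change)
  #8 pop 2: in={0,1,2,3,4} → {2,3,4} (no change)
  #9 pop 3: in={0,1,2,3,4} → {0,1,2,3,4} (no change)

Fixpoint:
  val[0] = {1,3}
  val[1] = {1,2,3}
  val[2] = {2,3,4}
  val[3] = {0,1,2,3,4}
  val[4] = {0,1,2,3,4}

9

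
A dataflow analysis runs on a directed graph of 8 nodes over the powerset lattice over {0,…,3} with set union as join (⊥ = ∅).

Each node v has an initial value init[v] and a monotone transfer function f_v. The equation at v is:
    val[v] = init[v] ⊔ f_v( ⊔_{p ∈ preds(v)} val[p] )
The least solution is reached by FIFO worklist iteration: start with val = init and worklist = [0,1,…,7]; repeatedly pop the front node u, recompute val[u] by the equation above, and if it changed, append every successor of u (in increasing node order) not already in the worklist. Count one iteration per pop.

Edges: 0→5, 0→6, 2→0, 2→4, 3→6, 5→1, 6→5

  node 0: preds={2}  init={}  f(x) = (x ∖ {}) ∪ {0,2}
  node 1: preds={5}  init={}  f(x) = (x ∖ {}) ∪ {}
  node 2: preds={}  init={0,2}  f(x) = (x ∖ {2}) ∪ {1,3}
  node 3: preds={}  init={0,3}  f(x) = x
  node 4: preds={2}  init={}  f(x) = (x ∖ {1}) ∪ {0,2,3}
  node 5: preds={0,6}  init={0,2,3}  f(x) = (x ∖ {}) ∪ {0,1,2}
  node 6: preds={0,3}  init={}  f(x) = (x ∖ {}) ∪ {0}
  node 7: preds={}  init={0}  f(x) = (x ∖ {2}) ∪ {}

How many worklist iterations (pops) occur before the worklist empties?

Iteration log — 13 steps:
  step 1. node 0  ⊔preds={0,2}  new={0,2}  old={}  +wl: 
  step 2. node 1  ⊔preds={0,2,3}  new={0,2,3}  old={}  +wl: 
  step 3. node 2  ⊔preds={}  new={0,1,2,3}  old={0,2}  +wl: 0
  step 4. node 3  ⊔preds={}  new={0,3}  stable
  step 5. node 4  ⊔preds={0,1,2,3}  new={0,2,3}  old={}  +wl: 
  step 6. node 5  ⊔preds={0,2}  new={0,1,2,3}  old={0,2,3}  +wl: 1
  step 7. node 6  ⊔preds={0,2,3}  new={0,2,3}  old={}  +wl: 5
  step 8. node 7  ⊔preds={}  new={0}  stable
  step 9. node 0  ⊔preds={0,1,2,3}  new={0,1,2,3}  old={0,2}  +wl: 6
  step 10. node 1  ⊔preds={0,1,2,3}  new={0,1,2,3}  old={0,2,3}  +wl: 
  step 11. node 5  ⊔preds={0,1,2,3}  new={0,1,2,3}  stable
  step 12. node 6  ⊔preds={0,1,2,3}  new={0,1,2,3}  old={0,2,3}  +wl: 5
  step 13. node 5  ⊔preds={0,1,2,3}  new={0,1,2,3}  stable

Least fixpoint reached:
  node 0: {0,1,2,3}
  node 1: {0,1,2,3}
  node 2: {0,1,2,3}
  node 3: {0,3}
  node 4: {0,2,3}
  node 5: {0,1,2,3}
  node 6: {0,1,2,3}
  node 7: {0}

13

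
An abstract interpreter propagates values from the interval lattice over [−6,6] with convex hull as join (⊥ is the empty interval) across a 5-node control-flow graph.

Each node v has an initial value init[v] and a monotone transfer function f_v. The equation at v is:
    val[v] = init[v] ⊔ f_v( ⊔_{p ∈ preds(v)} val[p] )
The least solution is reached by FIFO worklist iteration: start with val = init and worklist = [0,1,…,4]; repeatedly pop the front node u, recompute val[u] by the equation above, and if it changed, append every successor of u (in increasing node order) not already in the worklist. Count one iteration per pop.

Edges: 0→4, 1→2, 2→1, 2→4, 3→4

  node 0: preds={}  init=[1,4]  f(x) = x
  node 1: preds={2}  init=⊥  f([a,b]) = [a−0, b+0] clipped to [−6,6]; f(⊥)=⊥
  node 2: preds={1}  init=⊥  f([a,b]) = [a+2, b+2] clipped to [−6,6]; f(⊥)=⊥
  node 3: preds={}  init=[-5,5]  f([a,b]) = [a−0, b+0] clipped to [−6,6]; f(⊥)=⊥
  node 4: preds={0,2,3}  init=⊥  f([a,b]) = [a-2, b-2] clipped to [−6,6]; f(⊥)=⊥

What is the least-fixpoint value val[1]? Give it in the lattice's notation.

Iteration log — 5 steps:
  step 1. node 0  ⊔preds=⊥  new=[1,4]  stable
  step 2. node 1  ⊔preds=⊥  new=⊥  stable
  step 3. node 2  ⊔preds=⊥  new=⊥  stable
  step 4. node 3  ⊔preds=⊥  new=[-5,5]  stable
  step 5. node 4  ⊔preds=[-5,5]  new=[-6,3]  old=⊥  +wl: 

Least fixpoint reached:
  node 0: [1,4]
  node 1: ⊥
  node 2: ⊥
  node 3: [-5,5]
  node 4: [-6,3]

⊥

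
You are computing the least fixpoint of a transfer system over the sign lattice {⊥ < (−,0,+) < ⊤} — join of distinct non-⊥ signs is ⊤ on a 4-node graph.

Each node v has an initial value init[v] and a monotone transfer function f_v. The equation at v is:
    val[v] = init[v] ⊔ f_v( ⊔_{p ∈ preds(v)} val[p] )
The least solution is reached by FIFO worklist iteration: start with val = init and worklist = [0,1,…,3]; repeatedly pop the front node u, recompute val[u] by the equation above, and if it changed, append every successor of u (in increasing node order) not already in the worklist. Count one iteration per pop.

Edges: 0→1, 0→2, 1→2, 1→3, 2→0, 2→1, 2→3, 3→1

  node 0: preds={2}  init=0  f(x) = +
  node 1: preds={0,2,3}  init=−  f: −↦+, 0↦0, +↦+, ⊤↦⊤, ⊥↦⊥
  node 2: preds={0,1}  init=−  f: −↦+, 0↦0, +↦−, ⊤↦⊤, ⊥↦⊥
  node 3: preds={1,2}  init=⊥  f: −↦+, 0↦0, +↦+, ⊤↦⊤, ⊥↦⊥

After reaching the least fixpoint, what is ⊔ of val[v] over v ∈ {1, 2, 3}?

⊤

Trace (6 dequeues):
  [1] u=0 | in − | out ⊤ | prev 0 | push {}
  [2] u=1 | in ⊤ | out ⊤ | prev − | push {}
  [3] u=2 | in ⊤ | out ⊤ | prev − | push {0,1}
  [4] u=3 | in ⊤ | out ⊤ | prev ⊥ | push {}
  [5] u=0 | in ⊤ | out ⊤ | ==
  [6] u=1 | in ⊤ | out ⊤ | ==

Converged values:
  [0] ⊤
  [1] ⊤
  [2] ⊤
  [3] ⊤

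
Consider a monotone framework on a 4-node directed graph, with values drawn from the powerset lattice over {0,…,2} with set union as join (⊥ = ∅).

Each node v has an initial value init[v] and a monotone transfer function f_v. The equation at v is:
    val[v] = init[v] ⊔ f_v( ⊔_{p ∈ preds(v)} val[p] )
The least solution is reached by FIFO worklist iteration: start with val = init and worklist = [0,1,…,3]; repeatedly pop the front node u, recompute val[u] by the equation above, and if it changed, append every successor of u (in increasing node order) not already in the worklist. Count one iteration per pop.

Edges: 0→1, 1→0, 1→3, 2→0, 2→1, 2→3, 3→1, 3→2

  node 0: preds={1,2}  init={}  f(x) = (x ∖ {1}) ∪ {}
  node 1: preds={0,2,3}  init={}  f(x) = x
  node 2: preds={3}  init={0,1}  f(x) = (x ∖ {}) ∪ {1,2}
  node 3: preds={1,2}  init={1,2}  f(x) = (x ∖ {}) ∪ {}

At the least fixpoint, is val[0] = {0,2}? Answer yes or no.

yes

Worklist (7 pops):
  #1 pop 0: in={0,1} → {0} (was {}); enqueue []
  #2 pop 1: in={0,1,2} → {0,1,2} (was {}); enqueue [0]
  #3 pop 2: in={1,2} → {0,1,2} (was {0,1}); enqueue [1]
  #4 pop 3: in={0,1,2} → {0,1,2} (was {1,2}); enqueue [2]
  #5 pop 0: in={0,1,2} → {0,2} (was {0}); enqueue []
  #6 pop 1: in={0,1,2} → {0,1,2} (no change)
  #7 pop 2: in={0,1,2} → {0,1,2} (no change)

Fixpoint:
  val[0] = {0,2}
  val[1] = {0,1,2}
  val[2] = {0,1,2}
  val[3] = {0,1,2}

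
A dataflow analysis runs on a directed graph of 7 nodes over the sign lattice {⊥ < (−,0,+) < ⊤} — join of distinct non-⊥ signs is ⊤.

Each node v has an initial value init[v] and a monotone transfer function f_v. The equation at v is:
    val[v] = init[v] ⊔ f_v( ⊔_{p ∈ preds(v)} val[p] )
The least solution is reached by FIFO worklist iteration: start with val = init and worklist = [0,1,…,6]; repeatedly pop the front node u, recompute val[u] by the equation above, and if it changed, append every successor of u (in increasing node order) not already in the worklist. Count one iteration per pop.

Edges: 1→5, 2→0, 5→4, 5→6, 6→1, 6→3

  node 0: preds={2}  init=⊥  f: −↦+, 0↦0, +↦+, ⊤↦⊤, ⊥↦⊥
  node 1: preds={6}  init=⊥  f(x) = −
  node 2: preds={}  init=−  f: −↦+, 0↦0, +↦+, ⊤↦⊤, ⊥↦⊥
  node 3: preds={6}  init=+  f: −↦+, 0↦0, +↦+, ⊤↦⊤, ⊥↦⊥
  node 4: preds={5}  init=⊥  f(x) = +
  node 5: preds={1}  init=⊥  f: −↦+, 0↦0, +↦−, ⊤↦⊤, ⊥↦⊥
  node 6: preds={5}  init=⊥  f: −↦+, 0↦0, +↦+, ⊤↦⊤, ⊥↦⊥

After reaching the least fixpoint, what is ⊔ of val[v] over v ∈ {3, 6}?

Worklist (10 pops):
  #1 pop 0: in=− → + (was ⊥); enqueue []
  #2 pop 1: in=⊥ → − (was ⊥); enqueue []
  #3 pop 2: in=⊥ → − (no change)
  #4 pop 3: in=⊥ → + (no change)
  #5 pop 4: in=⊥ → + (was ⊥); enqueue []
  #6 pop 5: in=− → + (was ⊥); enqueue [4]
  #7 pop 6: in=+ → + (was ⊥); enqueue [1,3]
  #8 pop 4: in=+ → + (no change)
  #9 pop 1: in=+ → − (no change)
  #10 pop 3: in=+ → + (no change)

Fixpoint:
  val[0] = +
  val[1] = −
  val[2] = −
  val[3] = +
  val[4] = +
  val[5] = +
  val[6] = +

+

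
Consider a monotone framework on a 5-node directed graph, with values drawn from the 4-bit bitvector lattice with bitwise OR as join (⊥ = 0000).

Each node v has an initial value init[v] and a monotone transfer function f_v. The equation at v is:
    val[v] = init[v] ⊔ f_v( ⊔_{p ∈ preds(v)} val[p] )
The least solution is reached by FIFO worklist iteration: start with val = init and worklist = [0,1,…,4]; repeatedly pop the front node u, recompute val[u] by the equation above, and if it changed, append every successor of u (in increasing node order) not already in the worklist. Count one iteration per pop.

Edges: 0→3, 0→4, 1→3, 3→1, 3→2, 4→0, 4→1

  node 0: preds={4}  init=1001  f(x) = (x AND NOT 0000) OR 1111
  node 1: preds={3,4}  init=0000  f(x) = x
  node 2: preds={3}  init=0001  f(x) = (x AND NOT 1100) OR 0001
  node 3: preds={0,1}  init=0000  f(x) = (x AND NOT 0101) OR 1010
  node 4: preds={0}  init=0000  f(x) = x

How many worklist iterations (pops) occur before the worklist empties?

9

Trace (9 dequeues):
  [1] u=0 | in 0000 | out 1111 | prev 1001 | push {}
  [2] u=1 | in 0000 | out 0000 | ==
  [3] u=2 | in 0000 | out 0001 | ==
  [4] u=3 | in 1111 | out 1010 | prev 0000 | push {1,2}
  [5] u=4 | in 1111 | out 1111 | prev 0000 | push {0}
  [6] u=1 | in 1111 | out 1111 | prev 0000 | push {3}
  [7] u=2 | in 1010 | out 0011 | prev 0001 | push {}
  [8] u=0 | in 1111 | out 1111 | ==
  [9] u=3 | in 1111 | out 1010 | ==

Converged values:
  [0] 1111
  [1] 1111
  [2] 0011
  [3] 1010
  [4] 1111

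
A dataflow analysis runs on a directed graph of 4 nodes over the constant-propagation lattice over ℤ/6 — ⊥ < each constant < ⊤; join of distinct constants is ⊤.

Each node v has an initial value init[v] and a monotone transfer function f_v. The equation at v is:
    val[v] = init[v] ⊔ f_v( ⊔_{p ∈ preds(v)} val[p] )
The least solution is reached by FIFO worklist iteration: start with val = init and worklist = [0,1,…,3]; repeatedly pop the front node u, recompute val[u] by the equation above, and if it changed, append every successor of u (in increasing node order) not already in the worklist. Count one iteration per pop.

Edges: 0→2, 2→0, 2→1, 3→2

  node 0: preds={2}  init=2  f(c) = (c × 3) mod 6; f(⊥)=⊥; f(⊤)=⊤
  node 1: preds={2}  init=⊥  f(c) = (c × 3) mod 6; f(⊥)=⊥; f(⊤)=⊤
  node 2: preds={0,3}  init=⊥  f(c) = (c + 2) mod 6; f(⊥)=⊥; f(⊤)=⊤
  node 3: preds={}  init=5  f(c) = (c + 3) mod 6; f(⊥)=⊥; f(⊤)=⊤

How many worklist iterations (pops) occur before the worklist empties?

Trace (7 dequeues):
  [1] u=0 | in ⊥ | out 2 | ==
  [2] u=1 | in ⊥ | out ⊥ | ==
  [3] u=2 | in ⊤ | out ⊤ | prev ⊥ | push {0,1}
  [4] u=3 | in ⊥ | out 5 | ==
  [5] u=0 | in ⊤ | out ⊤ | prev 2 | push {2}
  [6] u=1 | in ⊤ | out ⊤ | prev ⊥ | push {}
  [7] u=2 | in ⊤ | out ⊤ | ==

Converged values:
  [0] ⊤
  [1] ⊤
  [2] ⊤
  [3] 5

7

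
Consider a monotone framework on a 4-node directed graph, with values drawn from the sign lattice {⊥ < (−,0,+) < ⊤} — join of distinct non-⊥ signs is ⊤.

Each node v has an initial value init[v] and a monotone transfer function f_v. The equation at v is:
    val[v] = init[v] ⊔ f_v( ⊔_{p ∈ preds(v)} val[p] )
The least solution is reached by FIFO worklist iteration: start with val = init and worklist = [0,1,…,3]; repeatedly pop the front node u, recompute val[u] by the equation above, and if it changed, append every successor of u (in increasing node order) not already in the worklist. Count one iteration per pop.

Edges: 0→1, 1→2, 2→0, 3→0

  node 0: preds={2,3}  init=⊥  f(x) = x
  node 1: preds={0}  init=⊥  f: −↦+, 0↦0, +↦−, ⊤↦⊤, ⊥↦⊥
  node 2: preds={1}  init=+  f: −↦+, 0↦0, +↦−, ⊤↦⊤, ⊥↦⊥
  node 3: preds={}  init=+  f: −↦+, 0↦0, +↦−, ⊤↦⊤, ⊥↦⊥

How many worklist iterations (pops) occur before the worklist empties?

4

Trace (4 dequeues):
  [1] u=0 | in + | out + | prev ⊥ | push {}
  [2] u=1 | in + | out − | prev ⊥ | push {}
  [3] u=2 | in − | out + | ==
  [4] u=3 | in ⊥ | out + | ==

Converged values:
  [0] +
  [1] −
  [2] +
  [3] +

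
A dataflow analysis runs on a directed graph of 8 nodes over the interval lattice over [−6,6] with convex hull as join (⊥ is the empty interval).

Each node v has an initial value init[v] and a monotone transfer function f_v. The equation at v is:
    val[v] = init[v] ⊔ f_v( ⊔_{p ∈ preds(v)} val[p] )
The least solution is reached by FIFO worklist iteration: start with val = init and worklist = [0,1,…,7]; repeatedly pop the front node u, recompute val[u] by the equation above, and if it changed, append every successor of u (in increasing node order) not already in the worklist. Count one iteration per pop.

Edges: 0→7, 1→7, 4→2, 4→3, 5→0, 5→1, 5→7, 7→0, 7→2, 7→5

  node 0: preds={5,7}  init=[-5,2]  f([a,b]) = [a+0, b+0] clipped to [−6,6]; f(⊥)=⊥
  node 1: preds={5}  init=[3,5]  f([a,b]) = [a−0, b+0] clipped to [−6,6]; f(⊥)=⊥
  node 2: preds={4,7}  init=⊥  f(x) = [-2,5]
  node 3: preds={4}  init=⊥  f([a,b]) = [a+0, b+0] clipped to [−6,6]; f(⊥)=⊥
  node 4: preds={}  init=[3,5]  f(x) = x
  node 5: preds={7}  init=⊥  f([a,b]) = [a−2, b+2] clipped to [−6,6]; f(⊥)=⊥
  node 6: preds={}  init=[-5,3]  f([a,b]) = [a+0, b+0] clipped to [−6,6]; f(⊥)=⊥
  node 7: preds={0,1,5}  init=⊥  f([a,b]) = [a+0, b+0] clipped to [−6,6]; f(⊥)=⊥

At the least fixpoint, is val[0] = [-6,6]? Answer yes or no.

yes

Worklist (17 pops):
  #1 pop 0: in=⊥ → [-5,2] (no change)
  #2 pop 1: in=⊥ → [3,5] (no change)
  #3 pop 2: in=[3,5] → [-2,5] (was ⊥); enqueue []
  #4 pop 3: in=[3,5] → [3,5] (was ⊥); enqueue []
  #5 pop 4: in=⊥ → [3,5] (no change)
  #6 pop 5: in=⊥ → ⊥ (no change)
  #7 pop 6: in=⊥ → [-5,3] (no change)
  #8 pop 7: in=[-5,5] → [-5,5] (was ⊥); enqueue [0,2,5]
  #9 pop 0: in=[-5,5] → [-5,5] (was [-5,2]); enqueue [7]
  #10 pop 2: in=[-5,5] → [-2,5] (no change)
  #11 pop 5: in=[-5,5] → [-6,6] (was ⊥); enqueue [0,1]
  #12 pop 7: in=[-6,6] → [-6,6] (was [-5,5]); enqueue [2,5]
  #13 pop 0: in=[-6,6] → [-6,6] (was [-5,5]); enqueue [7]
  #14 pop 1: in=[-6,6] → [-6,6] (was [3,5]); enqueue []
  #15 pop 2: in=[-6,6] → [-2,5] (no change)
  #16 pop 5: in=[-6,6] → [-6,6] (no change)
  #17 pop 7: in=[-6,6] → [-6,6] (no change)

Fixpoint:
  val[0] = [-6,6]
  val[1] = [-6,6]
  val[2] = [-2,5]
  val[3] = [3,5]
  val[4] = [3,5]
  val[5] = [-6,6]
  val[6] = [-5,3]
  val[7] = [-6,6]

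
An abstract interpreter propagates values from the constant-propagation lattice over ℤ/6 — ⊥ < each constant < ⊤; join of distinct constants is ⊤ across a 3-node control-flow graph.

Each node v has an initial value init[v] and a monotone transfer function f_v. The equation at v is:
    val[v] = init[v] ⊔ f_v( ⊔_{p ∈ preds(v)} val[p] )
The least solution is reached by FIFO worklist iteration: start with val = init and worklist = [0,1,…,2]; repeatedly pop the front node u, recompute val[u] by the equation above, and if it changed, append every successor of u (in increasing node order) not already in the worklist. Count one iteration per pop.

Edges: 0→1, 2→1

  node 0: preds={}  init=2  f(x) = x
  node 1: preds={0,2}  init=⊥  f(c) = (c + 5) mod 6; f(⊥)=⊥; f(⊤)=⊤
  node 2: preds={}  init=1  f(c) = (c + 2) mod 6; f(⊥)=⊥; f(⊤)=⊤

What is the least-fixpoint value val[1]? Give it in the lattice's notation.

⊤

Trace (3 dequeues):
  [1] u=0 | in ⊥ | out 2 | ==
  [2] u=1 | in ⊤ | out ⊤ | prev ⊥ | push {}
  [3] u=2 | in ⊥ | out 1 | ==

Converged values:
  [0] 2
  [1] ⊤
  [2] 1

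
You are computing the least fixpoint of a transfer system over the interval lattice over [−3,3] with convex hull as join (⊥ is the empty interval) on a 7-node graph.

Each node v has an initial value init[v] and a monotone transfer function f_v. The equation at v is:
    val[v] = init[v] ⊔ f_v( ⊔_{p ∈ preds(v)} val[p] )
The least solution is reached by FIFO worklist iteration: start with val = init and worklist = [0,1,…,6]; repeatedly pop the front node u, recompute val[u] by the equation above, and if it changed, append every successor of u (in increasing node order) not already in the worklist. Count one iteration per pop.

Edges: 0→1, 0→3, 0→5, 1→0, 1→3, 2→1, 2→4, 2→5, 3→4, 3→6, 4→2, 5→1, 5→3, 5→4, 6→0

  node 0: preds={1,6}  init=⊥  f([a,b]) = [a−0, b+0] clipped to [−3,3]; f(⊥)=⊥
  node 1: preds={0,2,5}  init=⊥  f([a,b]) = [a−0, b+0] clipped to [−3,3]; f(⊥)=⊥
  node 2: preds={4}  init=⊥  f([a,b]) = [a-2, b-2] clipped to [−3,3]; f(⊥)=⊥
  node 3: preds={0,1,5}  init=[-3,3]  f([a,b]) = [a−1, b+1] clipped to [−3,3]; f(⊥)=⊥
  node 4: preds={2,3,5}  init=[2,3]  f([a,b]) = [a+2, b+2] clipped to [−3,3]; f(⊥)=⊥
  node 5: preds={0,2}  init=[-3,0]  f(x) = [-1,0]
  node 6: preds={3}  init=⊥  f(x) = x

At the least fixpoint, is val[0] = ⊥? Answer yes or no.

Iteration log — 15 steps:
  step 1. node 0  ⊔preds=⊥  new=⊥  stable
  step 2. node 1  ⊔preds=[-3,0]  new=[-3,0]  old=⊥  +wl: 0
  step 3. node 2  ⊔preds=[2,3]  new=[0,1]  old=⊥  +wl: 1
  step 4. node 3  ⊔preds=[-3,0]  new=[-3,3]  stable
  step 5. node 4  ⊔preds=[-3,3]  new=[-1,3]  old=[2,3]  +wl: 2
  step 6. node 5  ⊔preds=[0,1]  new=[-3,0]  stable
  step 7. node 6  ⊔preds=[-3,3]  new=[-3,3]  old=⊥  +wl: 
  step 8. node 0  ⊔preds=[-3,3]  new=[-3,3]  old=⊥  +wl: 3,5
  step 9. node 1  ⊔preds=[-3,3]  new=[-3,3]  old=[-3,0]  +wl: 0
  step 10. node 2  ⊔preds=[-1,3]  new=[-3,1]  old=[0,1]  +wl: 1,4
  step 11. node 3  ⊔preds=[-3,3]  new=[-3,3]  stable
  step 12. node 5  ⊔preds=[-3,3]  new=[-3,0]  stable
  step 13. node 0  ⊔preds=[-3,3]  new=[-3,3]  stable
  step 14. node 1  ⊔preds=[-3,3]  new=[-3,3]  stable
  step 15. node 4  ⊔preds=[-3,3]  new=[-1,3]  stable

Least fixpoint reached:
  node 0: [-3,3]
  node 1: [-3,3]
  node 2: [-3,1]
  node 3: [-3,3]
  node 4: [-1,3]
  node 5: [-3,0]
  node 6: [-3,3]

no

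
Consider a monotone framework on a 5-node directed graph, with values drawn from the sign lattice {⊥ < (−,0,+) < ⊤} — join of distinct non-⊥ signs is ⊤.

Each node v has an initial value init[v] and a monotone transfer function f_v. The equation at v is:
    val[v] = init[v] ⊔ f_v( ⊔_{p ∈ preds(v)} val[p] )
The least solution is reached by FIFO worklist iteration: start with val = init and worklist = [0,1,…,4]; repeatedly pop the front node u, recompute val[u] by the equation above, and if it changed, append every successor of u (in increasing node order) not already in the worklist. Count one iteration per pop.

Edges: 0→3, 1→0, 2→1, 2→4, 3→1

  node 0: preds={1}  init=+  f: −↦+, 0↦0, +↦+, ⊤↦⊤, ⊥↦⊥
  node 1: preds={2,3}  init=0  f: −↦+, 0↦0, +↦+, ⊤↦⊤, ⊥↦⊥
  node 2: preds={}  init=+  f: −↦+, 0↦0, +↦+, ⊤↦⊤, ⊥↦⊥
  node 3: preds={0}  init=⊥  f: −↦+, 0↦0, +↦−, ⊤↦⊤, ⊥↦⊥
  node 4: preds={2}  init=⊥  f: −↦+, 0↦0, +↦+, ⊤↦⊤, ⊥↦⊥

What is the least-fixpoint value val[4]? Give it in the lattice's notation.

+

Iteration log — 7 steps:
  step 1. node 0  ⊔preds=0  new=⊤  old=+  +wl: 
  step 2. node 1  ⊔preds=+  new=⊤  old=0  +wl: 0
  step 3. node 2  ⊔preds=⊥  new=+  stable
  step 4. node 3  ⊔preds=⊤  new=⊤  old=⊥  +wl: 1
  step 5. node 4  ⊔preds=+  new=+  old=⊥  +wl: 
  step 6. node 0  ⊔preds=⊤  new=⊤  stable
  step 7. node 1  ⊔preds=⊤  new=⊤  stable

Least fixpoint reached:
  node 0: ⊤
  node 1: ⊤
  node 2: +
  node 3: ⊤
  node 4: +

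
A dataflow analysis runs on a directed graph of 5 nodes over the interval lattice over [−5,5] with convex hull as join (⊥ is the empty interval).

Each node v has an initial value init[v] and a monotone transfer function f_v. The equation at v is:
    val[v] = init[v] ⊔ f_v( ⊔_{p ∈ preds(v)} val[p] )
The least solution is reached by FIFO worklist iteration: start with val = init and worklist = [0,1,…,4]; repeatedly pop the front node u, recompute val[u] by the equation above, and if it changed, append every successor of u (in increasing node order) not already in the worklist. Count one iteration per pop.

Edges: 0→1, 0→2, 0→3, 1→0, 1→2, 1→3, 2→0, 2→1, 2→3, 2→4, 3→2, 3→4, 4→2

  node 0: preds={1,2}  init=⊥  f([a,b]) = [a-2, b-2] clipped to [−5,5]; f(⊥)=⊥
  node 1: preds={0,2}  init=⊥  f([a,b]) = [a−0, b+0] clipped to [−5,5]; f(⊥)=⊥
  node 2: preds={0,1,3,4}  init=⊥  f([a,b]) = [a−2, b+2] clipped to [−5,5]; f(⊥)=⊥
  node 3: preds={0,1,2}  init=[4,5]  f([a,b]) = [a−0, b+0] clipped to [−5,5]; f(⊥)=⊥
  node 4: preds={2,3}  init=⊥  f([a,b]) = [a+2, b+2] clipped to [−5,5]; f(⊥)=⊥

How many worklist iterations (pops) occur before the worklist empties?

20

Iteration log — 20 steps:
  step 1. node 0  ⊔preds=⊥  new=⊥  stable
  step 2. node 1  ⊔preds=⊥  new=⊥  stable
  step 3. node 2  ⊔preds=[4,5]  new=[2,5]  old=⊥  +wl: 0,1
  step 4. node 3  ⊔preds=[2,5]  new=[2,5]  old=[4,5]  +wl: 2
  step 5. node 4  ⊔preds=[2,5]  new=[4,5]  old=⊥  +wl: 
  step 6. node 0  ⊔preds=[2,5]  new=[0,3]  old=⊥  +wl: 3
  step 7. node 1  ⊔preds=[0,5]  new=[0,5]  old=⊥  +wl: 0
  step 8. node 2  ⊔preds=[0,5]  new=[-2,5]  old=[2,5]  +wl: 1,4
  step 9. node 3  ⊔preds=[-2,5]  new=[-2,5]  old=[2,5]  +wl: 2
  step 10. node 0  ⊔preds=[-2,5]  new=[-4,3]  old=[0,3]  +wl: 3
  step 11. node 1  ⊔preds=[-4,5]  new=[-4,5]  old=[0,5]  +wl: 0
  step 12. node 4  ⊔preds=[-2,5]  new=[0,5]  old=[4,5]  +wl: 
  step 13. node 2  ⊔preds=[-4,5]  new=[-5,5]  old=[-2,5]  +wl: 1,4
  step 14. node 3  ⊔preds=[-5,5]  new=[-5,5]  old=[-2,5]  +wl: 2
  step 15. node 0  ⊔preds=[-5,5]  new=[-5,3]  old=[-4,3]  +wl: 3
  step 16. node 1  ⊔preds=[-5,5]  new=[-5,5]  old=[-4,5]  +wl: 0
  step 17. node 4  ⊔preds=[-5,5]  new=[-3,5]  old=[0,5]  +wl: 
  step 18. node 2  ⊔preds=[-5,5]  new=[-5,5]  stable
  step 19. node 3  ⊔preds=[-5,5]  new=[-5,5]  stable
  step 20. node 0  ⊔preds=[-5,5]  new=[-5,3]  stable

Least fixpoint reached:
  node 0: [-5,3]
  node 1: [-5,5]
  node 2: [-5,5]
  node 3: [-5,5]
  node 4: [-3,5]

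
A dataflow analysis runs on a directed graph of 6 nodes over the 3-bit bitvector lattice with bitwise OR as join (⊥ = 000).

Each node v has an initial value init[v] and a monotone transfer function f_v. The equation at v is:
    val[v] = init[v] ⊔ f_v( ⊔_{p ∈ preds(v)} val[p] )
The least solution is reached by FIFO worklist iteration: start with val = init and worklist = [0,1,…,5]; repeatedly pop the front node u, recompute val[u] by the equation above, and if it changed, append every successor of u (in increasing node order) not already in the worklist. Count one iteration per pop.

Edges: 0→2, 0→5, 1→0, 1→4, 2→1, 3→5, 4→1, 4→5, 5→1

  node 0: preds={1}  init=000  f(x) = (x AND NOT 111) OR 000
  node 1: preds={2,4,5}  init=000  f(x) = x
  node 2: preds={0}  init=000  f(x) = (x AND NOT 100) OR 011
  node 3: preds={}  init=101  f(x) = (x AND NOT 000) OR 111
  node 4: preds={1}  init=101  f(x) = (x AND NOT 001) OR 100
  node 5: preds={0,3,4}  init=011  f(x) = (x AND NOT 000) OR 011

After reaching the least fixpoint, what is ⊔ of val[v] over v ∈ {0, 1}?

Trace (8 dequeues):
  [1] u=0 | in 000 | out 000 | ==
  [2] u=1 | in 111 | out 111 | prev 000 | push {0}
  [3] u=2 | in 000 | out 011 | prev 000 | push {1}
  [4] u=3 | in 000 | out 111 | prev 101 | push {}
  [5] u=4 | in 111 | out 111 | prev 101 | push {}
  [6] u=5 | in 111 | out 111 | prev 011 | push {}
  [7] u=0 | in 111 | out 000 | ==
  [8] u=1 | in 111 | out 111 | ==

Converged values:
  [0] 000
  [1] 111
  [2] 011
  [3] 111
  [4] 111
  [5] 111

111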